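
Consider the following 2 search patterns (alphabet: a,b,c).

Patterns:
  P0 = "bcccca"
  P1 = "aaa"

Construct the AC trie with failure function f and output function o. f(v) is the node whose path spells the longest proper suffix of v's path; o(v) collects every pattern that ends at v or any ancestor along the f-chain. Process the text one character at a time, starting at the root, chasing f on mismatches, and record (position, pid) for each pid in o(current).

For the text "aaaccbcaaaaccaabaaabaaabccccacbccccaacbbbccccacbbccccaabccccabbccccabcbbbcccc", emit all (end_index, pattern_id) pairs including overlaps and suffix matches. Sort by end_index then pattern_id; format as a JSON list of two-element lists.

Build:
Trie (insert patterns):
  0='ε' goto a→7 b→1
  1='b' goto c→2
  2='bc' goto c→3
  3='bcc' goto c→4
  4='bccc' goto c→5
  5='bcccc' goto a→6
  6='bcccca' goto ·  ←P0
  7='a' goto a→8
  8='aa' goto a→9
  9='aaa' goto ·  ←P1

BFS fail/out derivation:
  fail(1) 'b': from fail(0)=0 chase 'b': 0 ⇒ 0;  out=∅∪out(0)=∅
  fail(7) 'a': from fail(0)=0 chase 'a': 0 ⇒ 0;  out=∅∪out(0)=∅
  fail(2) 'bc': from fail(1)=0 chase 'c': 0 ⇒ 0;  out=∅∪out(0)=∅
  fail(8) 'aa': from fail(7)=0 chase 'a': 0 ⇒ 7;  out=∅∪out(7)=∅
  fail(3) 'bcc': from fail(2)=0 chase 'c': 0 ⇒ 0;  out=∅∪out(0)=∅
  fail(9) 'aaa': from fail(8)=7 chase 'a': 7 ⇒ 8;  out={1}∪out(8)={1}
  fail(4) 'bccc': from fail(3)=0 chase 'c': 0 ⇒ 0;  out=∅∪out(0)=∅
  fail(5) 'bcccc': from fail(4)=0 chase 'c': 0 ⇒ 0;  out=∅∪out(0)=∅
  fail(6) 'bcccca': from fail(5)=0 chase 'a': 0 ⇒ 7;  out={0}∪out(7)={0}

Scan:
i=0 'a': node 0→7
i=1 'a': node 7→8
i=2 'a': node 8→9  ** P1@[0:2]
i=3 'c': node 9→0 ·f
i=4 'c': node 0→0
i=5 'b': node 0→1
i=6 'c': node 1→2
i=7 'a': node 2→7 ·f
i=8 'a': node 7→8
i=9 'a': node 8→9  ** P1@[7:9]
i=10 'a': node 9→9 ·f  ** P1@[8:10]
i=11 'c': node 9→0 ·f
i=12 'c': node 0→0
i=13 'a': node 0→7
i=14 'a': node 7→8
i=15 'b': node 8→1 ·f
i=16 'a': node 1→7 ·f
i=17 'a': node 7→8
i=18 'a': node 8→9  ** P1@[16:18]
i=19 'b': node 9→1 ·f
i=20 'a': node 1→7 ·f
i=21 'a': node 7→8
i=22 'a': node 8→9  ** P1@[20:22]
i=23 'b': node 9→1 ·f
i=24 'c': node 1→2
i=25 'c': node 2→3
i=26 'c': node 3→4
i=27 'c': node 4→5
i=28 'a': node 5→6  ** P0@[23:28]
i=29 'c': node 6→0 ·f
i=30 'b': node 0→1
i=31 'c': node 1→2
i=32 'c': node 2→3
i=33 'c': node 3→4
i=34 'c': node 4→5
i=35 'a': node 5→6  ** P0@[30:35]
i=36 'a': node 6→8 ·f
i=37 'c': node 8→0 ·f
i=38 'b': node 0→1
i=39 'b': node 1→1 ·f
i=40 'b': node 1→1 ·f
i=41 'c': node 1→2
i=42 'c': node 2→3
i=43 'c': node 3→4
i=44 'c': node 4→5
i=45 'a': node 5→6  ** P0@[40:45]
i=46 'c': node 6→0 ·f
i=47 'b': node 0→1
i=48 'b': node 1→1 ·f
i=49 'c': node 1→2
i=50 'c': node 2→3
i=51 'c': node 3→4
i=52 'c': node 4→5
i=53 'a': node 5→6  ** P0@[48:53]
i=54 'a': node 6→8 ·f
i=55 'b': node 8→1 ·f
i=56 'c': node 1→2
i=57 'c': node 2→3
i=58 'c': node 3→4
i=59 'c': node 4→5
i=60 'a': node 5→6  ** P0@[55:60]
i=61 'b': node 6→1 ·f
i=62 'b': node 1→1 ·f
i=63 'c': node 1→2
i=64 'c': node 2→3
i=65 'c': node 3→4
i=66 'c': node 4→5
i=67 'a': node 5→6  ** P0@[62:67]
i=68 'b': node 6→1 ·f
i=69 'c': node 1→2
i=70 'b': node 2→1 ·f
i=71 'b': node 1→1 ·f
i=72 'b': node 1→1 ·f
i=73 'c': node 1→2
i=74 'c': node 2→3
i=75 'c': node 3→4
i=76 'c': node 4→5

Matches: [[2,1],[9,1],[10,1],[18,1],[22,1],[28,0],[35,0],[45,0],[53,0],[60,0],[67,0]]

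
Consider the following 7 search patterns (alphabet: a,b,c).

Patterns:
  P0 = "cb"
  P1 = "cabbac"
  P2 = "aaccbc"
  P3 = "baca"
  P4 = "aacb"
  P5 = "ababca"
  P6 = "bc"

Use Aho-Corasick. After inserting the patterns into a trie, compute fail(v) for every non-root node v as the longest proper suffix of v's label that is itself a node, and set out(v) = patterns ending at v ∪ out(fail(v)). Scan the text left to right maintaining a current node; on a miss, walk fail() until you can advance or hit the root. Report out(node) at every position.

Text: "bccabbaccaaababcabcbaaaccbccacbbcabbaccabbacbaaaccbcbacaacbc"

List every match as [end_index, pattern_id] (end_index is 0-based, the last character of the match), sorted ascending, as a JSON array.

Construct AC machine:
Trie (insert patterns):
  0='ε' goto a→8 b→14 c→1
  1='c' goto a→3 b→2
  2='cb' goto ·  ←P0
  3='ca' goto b→4
  4='cab' goto b→5
  5='cabb' goto a→6
  6='cabba' goto c→7
  7='cabbac' goto ·  ←P1
  8='a' goto a→9 b→19
  9='aa' goto c→10
  10='aac' goto b→18 c→11
  11='aacc' goto b→12
  12='aaccb' goto c→13
  13='aaccbc' goto ·  ←P2
  14='b' goto a→15 c→24
  15='ba' goto c→16
  16='bac' goto a→17
  17='baca' goto ·  ←P3
  18='aacb' goto ·  ←P4
  19='ab' goto a→20
  20='aba' goto b→21
  21='abab' goto c→22
  22='ababc' goto a→23
  23='ababca' goto ·  ←P5
  24='bc' goto ·  ←P6

BFS fail/out derivation:
  fail(1) 'c': from fail(0)=0 chase 'c': 0 ⇒ 0;  out=∅∪out(0)=∅
  fail(8) 'a': from fail(0)=0 chase 'a': 0 ⇒ 0;  out=∅∪out(0)=∅
  fail(14) 'b': from fail(0)=0 chase 'b': 0 ⇒ 0;  out=∅∪out(0)=∅
  fail(2) 'cb': from fail(1)=0 chase 'b': 0 ⇒ 14;  out={0}∪out(14)={0}
  fail(3) 'ca': from fail(1)=0 chase 'a': 0 ⇒ 8;  out=∅∪out(8)=∅
  fail(9) 'aa': from fail(8)=0 chase 'a': 0 ⇒ 8;  out=∅∪out(8)=∅
  fail(15) 'ba': from fail(14)=0 chase 'a': 0 ⇒ 8;  out=∅∪out(8)=∅
  fail(19) 'ab': from fail(8)=0 chase 'b': 0 ⇒ 14;  out=∅∪out(14)=∅
  fail(24) 'bc': from fail(14)=0 chase 'c': 0 ⇒ 1;  out={6}∪out(1)={6}
  fail(4) 'cab': from fail(3)=8 chase 'b': 8 ⇒ 19;  out=∅∪out(19)=∅
  fail(10) 'aac': from fail(9)=8 chase 'c': 8→0 ⇒ 1;  out=∅∪out(1)=∅
  fail(16) 'bac': from fail(15)=8 chase 'c': 8→0 ⇒ 1;  out=∅∪out(1)=∅
  fail(20) 'aba': from fail(19)=14 chase 'a': 14 ⇒ 15;  out=∅∪out(15)=∅
  fail(5) 'cabb': from fail(4)=19 chase 'b': 19→14→0 ⇒ 14;  out=∅∪out(14)=∅
  fail(11) 'aacc': from fail(10)=1 chase 'c': 1→0 ⇒ 1;  out=∅∪out(1)=∅
  fail(17) 'baca': from fail(16)=1 chase 'a': 1 ⇒ 3;  out={3}∪out(3)={3}
  fail(18) 'aacb': from fail(10)=1 chase 'b': 1 ⇒ 2;  out={4}∪out(2)={0,4}
  fail(21) 'abab': from fail(20)=15 chase 'b': 15→8 ⇒ 19;  out=∅∪out(19)=∅
  fail(6) 'cabba': from fail(5)=14 chase 'a': 14 ⇒ 15;  out=∅∪out(15)=∅
  fail(12) 'aaccb': from fail(11)=1 chase 'b': 1 ⇒ 2;  out=∅∪out(2)={0}
  fail(22) 'ababc': from fail(21)=19 chase 'c': 19→14 ⇒ 24;  out=∅∪out(24)={6}
  fail(7) 'cabbac': from fail(6)=15 chase 'c': 15 ⇒ 16;  out={1}∪out(16)={1}
  fail(13) 'aaccbc': from fail(12)=2 chase 'c': 2→14 ⇒ 24;  out={2}∪out(24)={2,6}
  fail(23) 'ababca': from fail(22)=24 chase 'a': 24→1 ⇒ 3;  out={5}∪out(3)={5}

Run:
pos 0 'b': at 14
pos 1 'c': at 24  ** P6@[0:1]
pos 2 'c': at 1 (via fail)
pos 3 'a': at 3
pos 4 'b': at 4
pos 5 'b': at 5
pos 6 'a': at 6
pos 7 'c': at 7  ** P1@[2:7]
pos 8 'c': at 1 (via fail)
pos 9 'a': at 3
pos 10 'a': at 9 (via fail)
pos 11 'a': at 9 (via fail)
pos 12 'b': at 19 (via fail)
pos 13 'a': at 20
pos 14 'b': at 21
pos 15 'c': at 22  ** P6@[14:15]
pos 16 'a': at 23  ** P5@[11:16]
pos 17 'b': at 4 (via fail)
pos 18 'c': at 24 (via fail)  ** P6@[17:18]
pos 19 'b': at 2 (via fail)  ** P0@[18:19]
pos 20 'a': at 15 (via fail)
pos 21 'a': at 9 (via fail)
pos 22 'a': at 9 (via fail)
pos 23 'c': at 10
pos 24 'c': at 11
pos 25 'b': at 12  ** P0@[24:25]
pos 26 'c': at 13  ** P2@[21:26],P6@[25:26]
pos 27 'c': at 1 (via fail)
pos 28 'a': at 3
pos 29 'c': at 1 (via fail)
pos 30 'b': at 2  ** P0@[29:30]
pos 31 'b': at 14 (via fail)
pos 32 'c': at 24  ** P6@[31:32]
pos 33 'a': at 3 (via fail)
pos 34 'b': at 4
pos 35 'b': at 5
pos 36 'a': at 6
pos 37 'c': at 7  ** P1@[32:37]
pos 38 'c': at 1 (via fail)
pos 39 'a': at 3
pos 40 'b': at 4
pos 41 'b': at 5
pos 42 'a': at 6
pos 43 'c': at 7  ** P1@[38:43]
pos 44 'b': at 2 (via fail)  ** P0@[43:44]
pos 45 'a': at 15 (via fail)
pos 46 'a': at 9 (via fail)
pos 47 'a': at 9 (via fail)
pos 48 'c': at 10
pos 49 'c': at 11
pos 50 'b': at 12  ** P0@[49:50]
pos 51 'c': at 13  ** P2@[46:51],P6@[50:51]
pos 52 'b': at 2 (via fail)  ** P0@[51:52]
pos 53 'a': at 15 (via fail)
pos 54 'c': at 16
pos 55 'a': at 17  ** P3@[52:55]
pos 56 'a': at 9 (via fail)
pos 57 'c': at 10
pos 58 'b': at 18  ** P0@[57:58],P4@[55:58]
pos 59 'c': at 24 (via fail)  ** P6@[58:59]

All matches (sorted): [[1,6],[7,1],[15,6],[16,5],[18,6],[19,0],[25,0],[26,2],[26,6],[30,0],[32,6],[37,1],[43,1],[44,0],[50,0],[51,2],[51,6],[52,0],[55,3],[58,0],[58,4],[59,6]]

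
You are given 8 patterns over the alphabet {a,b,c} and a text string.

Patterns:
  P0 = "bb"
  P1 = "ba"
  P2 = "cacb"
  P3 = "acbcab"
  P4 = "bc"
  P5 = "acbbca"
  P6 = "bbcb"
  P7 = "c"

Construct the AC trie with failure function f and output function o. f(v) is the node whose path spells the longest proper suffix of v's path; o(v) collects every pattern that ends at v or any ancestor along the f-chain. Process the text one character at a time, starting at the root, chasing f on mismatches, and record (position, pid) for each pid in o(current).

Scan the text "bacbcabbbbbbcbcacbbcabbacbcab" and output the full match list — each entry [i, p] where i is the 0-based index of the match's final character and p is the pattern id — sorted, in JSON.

Build automaton:
Trie nodes:
  n0 'ε': a→8 b→1 c→4
  n1 'b': a→3 b→2 c→14
  n2 'bb': c→18  ←P0
  n3 'ba': ·  ←P1
  n4 'c': a→5  ←P7
  n5 'ca': c→6
  n6 'cac': b→7
  n7 'cacb': ·  ←P2
  n8 'a': c→9
  n9 'ac': b→10
  n10 'acb': b→15 c→11
  n11 'acbc': a→12
  n12 'acbca': b→13
  n13 'acbcab': ·  ←P3
  n14 'bc': ·  ←P4
  n15 'acbb': c→16
  n16 'acbbc': a→17
  n17 'acbbca': ·  ←P5
  n18 'bbc': b→19
  n19 'bbcb': ·  ←P6

Failure links (BFS by depth):
  fail(1) 'b': from fail(0)=0 chase 'b': 0 ⇒ 0;  out=∅∪out(0)=∅
  fail(4) 'c': from fail(0)=0 chase 'c': 0 ⇒ 0;  out={7}∪out(0)={7}
  fail(8) 'a': from fail(0)=0 chase 'a': 0 ⇒ 0;  out=∅∪out(0)=∅
  fail(2) 'bb': from fail(1)=0 chase 'b': 0 ⇒ 1;  out={0}∪out(1)={0}
  fail(3) 'ba': from fail(1)=0 chase 'a': 0 ⇒ 8;  out={1}∪out(8)={1}
  fail(5) 'ca': from fail(4)=0 chase 'a': 0 ⇒ 8;  out=∅∪out(8)=∅
  fail(9) 'ac': from fail(8)=0 chase 'c': 0 ⇒ 4;  out=∅∪out(4)={7}
  fail(14) 'bc': from fail(1)=0 chase 'c': 0 ⇒ 4;  out={4}∪out(4)={4,7}
  fail(6) 'cac': from fail(5)=8 chase 'c': 8 ⇒ 9;  out=∅∪out(9)={7}
  fail(10) 'acb': from fail(9)=4 chase 'b': 4→0 ⇒ 1;  out=∅∪out(1)=∅
  fail(18) 'bbc': from fail(2)=1 chase 'c': 1 ⇒ 14;  out=∅∪out(14)={4,7}
  fail(7) 'cacb': from fail(6)=9 chase 'b': 9 ⇒ 10;  out={2}∪out(10)={2}
  fail(11) 'acbc': from fail(10)=1 chase 'c': 1 ⇒ 14;  out=∅∪out(14)={4,7}
  fail(15) 'acbb': from fail(10)=1 chase 'b': 1 ⇒ 2;  out=∅∪out(2)={0}
  fail(19) 'bbcb': from fail(18)=14 chase 'b': 14→4→0 ⇒ 1;  out={6}∪out(1)={6}
  fail(12) 'acbca': from fail(11)=14 chase 'a': 14→4 ⇒ 5;  out=∅∪out(5)=∅
  fail(16) 'acbbc': from fail(15)=2 chase 'c': 2 ⇒ 18;  out=∅∪out(18)={4,7}
  fail(13) 'acbcab': from fail(12)=5 chase 'b': 5→8→0 ⇒ 1;  out={3}∪out(1)={3}
  fail(17) 'acbbca': from fail(16)=18 chase 'a': 18→14→4 ⇒ 5;  out={5}∪out(5)={5}

Scan:
pos 0 'b': at 1
pos 1 'a': at 3  → match P1@[0:1]
pos 2 'c': at 9 (via fail)  → match P7@[2:2]
pos 3 'b': at 10
pos 4 'c': at 11  → match P4@[3:4],P7@[4:4]
pos 5 'a': at 12
pos 6 'b': at 13  → match P3@[1:6]
pos 7 'b': at 2 (via fail)  → match P0@[6:7]
pos 8 'b': at 2 (via fail)  → match P0@[7:8]
pos 9 'b': at 2 (via fail)  → match P0@[8:9]
pos 10 'b': at 2 (via fail)  → match P0@[9:10]
pos 11 'b': at 2 (via fail)  → match P0@[10:11]
pos 12 'c': at 18  → match P4@[11:12],P7@[12:12]
pos 13 'b': at 19  → match P6@[10:13]
pos 14 'c': at 14 (via fail)  → match P4@[13:14],P7@[14:14]
pos 15 'a': at 5 (via fail)
pos 16 'c': at 6  → match P7@[16:16]
pos 17 'b': at 7  → match P2@[14:17]
pos 18 'b': at 15 (via fail)  → match P0@[17:18]
pos 19 'c': at 16  → match P4@[18:19],P7@[19:19]
pos 20 'a': at 17  → match P5@[15:20]
pos 21 'b': at 1 (via fail)
pos 22 'b': at 2  → match P0@[21:22]
pos 23 'a': at 3 (via fail)  → match P1@[22:23]
pos 24 'c': at 9 (via fail)  → match P7@[24:24]
pos 25 'b': at 10
pos 26 'c': at 11  → match P4@[25:26],P7@[26:26]
pos 27 'a': at 12
pos 28 'b': at 13  → match P3@[23:28]

Matches: [[1,1],[2,7],[4,4],[4,7],[6,3],[7,0],[8,0],[9,0],[10,0],[11,0],[12,4],[12,7],[13,6],[14,4],[14,7],[16,7],[17,2],[18,0],[19,4],[19,7],[20,5],[22,0],[23,1],[24,7],[26,4],[26,7],[28,3]]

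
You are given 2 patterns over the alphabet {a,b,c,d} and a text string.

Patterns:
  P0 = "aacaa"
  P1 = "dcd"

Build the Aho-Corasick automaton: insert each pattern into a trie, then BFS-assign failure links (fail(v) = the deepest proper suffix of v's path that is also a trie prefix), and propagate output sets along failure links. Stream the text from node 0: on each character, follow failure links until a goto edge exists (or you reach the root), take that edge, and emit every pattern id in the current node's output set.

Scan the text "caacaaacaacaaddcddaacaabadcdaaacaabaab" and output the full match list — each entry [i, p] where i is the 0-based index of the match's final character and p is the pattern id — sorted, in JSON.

Construct AC machine:
Trie nodes:
  n0 'ε': a→1 d→6
  n1 'a': a→2
  n2 'aa': c→3
  n3 'aac': a→4
  n4 'aaca': a→5
  n5 'aacaa': ·  [P0 ends]
  n6 'd': c→7
  n7 'dc': d→8
  n8 'dcd': ·  [P1 ends]

BFS fail/out derivation:
  fail(1) 'a': from fail(0)=0 chase 'a': 0 ⇒ 0;  out=∅∪out(0)=∅
  fail(6) 'd': from fail(0)=0 chase 'd': 0 ⇒ 0;  out=∅∪out(0)=∅
  fail(2) 'aa': from fail(1)=0 chase 'a': 0 ⇒ 1;  out=∅∪out(1)=∅
  fail(7) 'dc': from fail(6)=0 chase 'c': 0 ⇒ 0;  out=∅∪out(0)=∅
  fail(3) 'aac': from fail(2)=1 chase 'c': 1→0 ⇒ 0;  out=∅∪out(0)=∅
  fail(8) 'dcd': from fail(7)=0 chase 'd': 0 ⇒ 6;  out={1}∪out(6)={1}
  fail(4) 'aaca': from fail(3)=0 chase 'a': 0 ⇒ 1;  out=∅∪out(1)=∅
  fail(5) 'aacaa': from fail(4)=1 chase 'a': 1 ⇒ 2;  out={0}∪out(2)={0}

Text stream:
pos 0 'c': at 0
pos 1 'a': at 1
pos 2 'a': at 2
pos 3 'c': at 3
pos 4 'a': at 4
pos 5 'a': at 5  ** P0@[1:5]
pos 6 'a': at 2 ·f
pos 7 'c': at 3
pos 8 'a': at 4
pos 9 'a': at 5  ** P0@[5:9]
pos 10 'c': at 3 ·f
pos 11 'a': at 4
pos 12 'a': at 5  ** P0@[8:12]
pos 13 'd': at 6 ·f
pos 14 'd': at 6 ·f
pos 15 'c': at 7
pos 16 'd': at 8  ** P1@[14:16]
pos 17 'd': at 6 ·f
pos 18 'a': at 1 ·f
pos 19 'a': at 2
pos 20 'c': at 3
pos 21 'a': at 4
pos 22 'a': at 5  ** P0@[18:22]
pos 23 'b': at 0 ·f
pos 24 'a': at 1
pos 25 'd': at 6 ·f
pos 26 'c': at 7
pos 27 'd': at 8  ** P1@[25:27]
pos 28 'a': at 1 ·f
pos 29 'a': at 2
pos 30 'a': at 2 ·f
pos 31 'c': at 3
pos 32 'a': at 4
pos 33 'a': at 5  ** P0@[29:33]
pos 34 'b': at 0 ·f
pos 35 'a': at 1
pos 36 'a': at 2
pos 37 'b': at 0 ·f

All matches (sorted): [[5,0],[9,0],[12,0],[16,1],[22,0],[27,1],[33,0]]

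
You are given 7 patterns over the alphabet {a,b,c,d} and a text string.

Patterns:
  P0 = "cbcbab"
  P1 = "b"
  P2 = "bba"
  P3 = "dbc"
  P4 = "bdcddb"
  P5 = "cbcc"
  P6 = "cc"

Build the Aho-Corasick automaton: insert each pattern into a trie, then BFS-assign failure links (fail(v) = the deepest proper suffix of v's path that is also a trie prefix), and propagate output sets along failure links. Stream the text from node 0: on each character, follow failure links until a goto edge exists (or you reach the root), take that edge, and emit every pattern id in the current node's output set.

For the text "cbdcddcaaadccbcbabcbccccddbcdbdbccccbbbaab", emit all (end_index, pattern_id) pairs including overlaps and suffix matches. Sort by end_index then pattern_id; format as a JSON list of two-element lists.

Build automaton:
Trie (insert patterns):
  0='ε' goto b→7 c→1 d→10
  1='c' goto b→2 c→19
  2='cb' goto c→3
  3='cbc' goto b→4 c→18
  4='cbcb' goto a→5
  5='cbcba' goto b→6
  6='cbcbab' goto ·  [P0 ends]
  7='b' goto b→8 d→13  [P1 ends]
  8='bb' goto a→9
  9='bba' goto ·  [P2 ends]
  10='d' goto b→11
  11='db' goto c→12
  12='dbc' goto ·  [P3 ends]
  13='bd' goto c→14
  14='bdc' goto d→15
  15='bdcd' goto d→16
  16='bdcdd' goto b→17
  17='bdcddb' goto ·  [P4 ends]
  18='cbcc' goto ·  [P5 ends]
  19='cc' goto ·  [P6 ends]

Failure links (BFS by depth):
  n1('c'): parent n0 fail=0; on 'c' 0 → fail=0;  out ∅∪∅=∅
  n7('b'): parent n0 fail=0; on 'b' 0 → fail=0;  out {1}∪∅={1}
  n10('d'): parent n0 fail=0; on 'd' 0 → fail=0;  out ∅∪∅=∅
  n2('cb'): parent n1 fail=0; on 'b' 0 → fail=7;  out ∅∪{1}={1}
  n8('bb'): parent n7 fail=0; on 'b' 0 → fail=7;  out ∅∪{1}={1}
  n11('db'): parent n10 fail=0; on 'b' 0 → fail=7;  out ∅∪{1}={1}
  n13('bd'): parent n7 fail=0; on 'd' 0 → fail=10;  out ∅∪∅=∅
  n19('cc'): parent n1 fail=0; on 'c' 0 → fail=1;  out {6}∪∅={6}
  n3('cbc'): parent n2 fail=7; on 'c' 7→0 → fail=1;  out ∅∪∅=∅
  n9('bba'): parent n8 fail=7; on 'a' 7→0 → fail=0;  out {2}∪∅={2}
  n12('dbc'): parent n11 fail=7; on 'c' 7→0 → fail=1;  out {3}∪∅={3}
  n14('bdc'): parent n13 fail=10; on 'c' 10→0 → fail=1;  out ∅∪∅=∅
  n4('cbcb'): parent n3 fail=1; on 'b' 1 → fail=2;  out ∅∪{1}={1}
  n15('bdcd'): parent n14 fail=1; on 'd' 1→0 → fail=10;  out ∅∪∅=∅
  n18('cbcc'): parent n3 fail=1; on 'c' 1 → fail=19;  out {5}∪{6}={5,6}
  n5('cbcba'): parent n4 fail=2; on 'a' 2→7→0 → fail=0;  out ∅∪∅=∅
  n16('bdcdd'): parent n15 fail=10; on 'd' 10→0 → fail=10;  out ∅∪∅=∅
  n6('cbcbab'): parent n5 fail=0; on 'b' 0 → fail=7;  out {0}∪{1}={0,1}
  n17('bdcddb'): parent n16 fail=10; on 'b' 10 → fail=11;  out {4}∪{1}={1,4}

Scan:
pos 0 'c': at 1
pos 1 'b': at 2  ** P1@[1:1]
pos 2 'd': at 13 ·f
pos 3 'c': at 14
pos 4 'd': at 15
pos 5 'd': at 16
pos 6 'c': at 1 ·f
pos 7 'a': at 0 ·f
pos 8 'a': at 0
pos 9 'a': at 0
pos 10 'd': at 10
pos 11 'c': at 1 ·f
pos 12 'c': at 19  ** P6@[11:12]
pos 13 'b': at 2 ·f  ** P1@[13:13]
pos 14 'c': at 3
pos 15 'b': at 4  ** P1@[15:15]
pos 16 'a': at 5
pos 17 'b': at 6  ** P0@[12:17],P1@[17:17]
pos 18 'c': at 1 ·f
pos 19 'b': at 2  ** P1@[19:19]
pos 20 'c': at 3
pos 21 'c': at 18  ** P5@[18:21],P6@[20:21]
pos 22 'c': at 19 ·f  ** P6@[21:22]
pos 23 'c': at 19 ·f  ** P6@[22:23]
pos 24 'd': at 10 ·f
pos 25 'd': at 10 ·f
pos 26 'b': at 11  ** P1@[26:26]
pos 27 'c': at 12  ** P3@[25:27]
pos 28 'd': at 10 ·f
pos 29 'b': at 11  ** P1@[29:29]
pos 30 'd': at 13 ·f
pos 31 'b': at 11 ·f  ** P1@[31:31]
pos 32 'c': at 12  ** P3@[30:32]
pos 33 'c': at 19 ·f  ** P6@[32:33]
pos 34 'c': at 19 ·f  ** P6@[33:34]
pos 35 'c': at 19 ·f  ** P6@[34:35]
pos 36 'b': at 2 ·f  ** P1@[36:36]
pos 37 'b': at 8 ·f  ** P1@[37:37]
pos 38 'b': at 8 ·f  ** P1@[38:38]
pos 39 'a': at 9  ** P2@[37:39]
pos 40 'a': at 0 ·f
pos 41 'b': at 7  ** P1@[41:41]

Result: [[1,1],[12,6],[13,1],[15,1],[17,0],[17,1],[19,1],[21,5],[21,6],[22,6],[23,6],[26,1],[27,3],[29,1],[31,1],[32,3],[33,6],[34,6],[35,6],[36,1],[37,1],[38,1],[39,2],[41,1]]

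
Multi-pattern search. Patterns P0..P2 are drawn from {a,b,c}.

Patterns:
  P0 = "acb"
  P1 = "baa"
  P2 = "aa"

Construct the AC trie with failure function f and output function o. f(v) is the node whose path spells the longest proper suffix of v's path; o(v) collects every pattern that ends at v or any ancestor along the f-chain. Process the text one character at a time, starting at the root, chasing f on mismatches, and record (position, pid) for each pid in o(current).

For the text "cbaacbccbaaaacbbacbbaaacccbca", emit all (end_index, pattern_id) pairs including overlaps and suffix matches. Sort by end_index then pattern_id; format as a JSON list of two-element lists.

Build automaton:
Trie (insert patterns):
  0='ε' goto a→1 b→4
  1='a' goto a→7 c→2
  2='ac' goto b→3
  3='acb' goto ·  [P0 ends]
  4='b' goto a→5
  5='ba' goto a→6
  6='baa' goto ·  [P1 ends]
  7='aa' goto ·  [P2 ends]

Failure links (BFS by depth):
  n1('a'): parent n0 fail=0; on 'a' 0 → fail=0;  out ∅∪∅=∅
  n4('b'): parent n0 fail=0; on 'b' 0 → fail=0;  out ∅∪∅=∅
  n2('ac'): parent n1 fail=0; on 'c' 0 → fail=0;  out ∅∪∅=∅
  n5('ba'): parent n4 fail=0; on 'a' 0 → fail=1;  out ∅∪∅=∅
  n7('aa'): parent n1 fail=0; on 'a' 0 → fail=1;  out {2}∪∅={2}
  n3('acb'): parent n2 fail=0; on 'b' 0 → fail=4;  out {0}∪∅={0}
  n6('baa'): parent n5 fail=1; on 'a' 1 → fail=7;  out {1}∪{2}={1,2}

Text stream:
pos 0 'c': at 0
pos 1 'b': at 4
pos 2 'a': at 5
pos 3 'a': at 6  emit P1@[1:3],P2@[2:3]
pos 4 'c': at 2 (via fail)
pos 5 'b': at 3  emit P0@[3:5]
pos 6 'c': at 0 (via fail)
pos 7 'c': at 0
pos 8 'b': at 4
pos 9 'a': at 5
pos 10 'a': at 6  emit P1@[8:10],P2@[9:10]
pos 11 'a': at 7 (via fail)  emit P2@[10:11]
pos 12 'a': at 7 (via fail)  emit P2@[11:12]
pos 13 'c': at 2 (via fail)
pos 14 'b': at 3  emit P0@[12:14]
pos 15 'b': at 4 (via fail)
pos 16 'a': at 5
pos 17 'c': at 2 (via fail)
pos 18 'b': at 3  emit P0@[16:18]
pos 19 'b': at 4 (via fail)
pos 20 'a': at 5
pos 21 'a': at 6  emit P1@[19:21],P2@[20:21]
pos 22 'a': at 7 (via fail)  emit P2@[21:22]
pos 23 'c': at 2 (via fail)
pos 24 'c': at 0 (via fail)
pos 25 'c': at 0
pos 26 'b': at 4
pos 27 'c': at 0 (via fail)
pos 28 'a': at 1

All matches (sorted): [[3,1],[3,2],[5,0],[10,1],[10,2],[11,2],[12,2],[14,0],[18,0],[21,1],[21,2],[22,2]]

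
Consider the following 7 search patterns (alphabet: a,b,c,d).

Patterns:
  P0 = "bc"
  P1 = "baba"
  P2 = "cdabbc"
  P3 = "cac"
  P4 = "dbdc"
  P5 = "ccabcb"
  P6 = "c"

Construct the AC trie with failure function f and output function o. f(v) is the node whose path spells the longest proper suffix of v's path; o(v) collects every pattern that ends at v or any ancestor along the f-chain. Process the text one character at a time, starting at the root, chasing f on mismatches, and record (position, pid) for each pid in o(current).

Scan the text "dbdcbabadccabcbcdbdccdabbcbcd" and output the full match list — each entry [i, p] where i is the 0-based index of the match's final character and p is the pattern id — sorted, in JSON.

Construct AC machine:
Trie (insert patterns):
  n0 'ε': b→1 c→6 d→14
  n1 'b': a→3 c→2
  n2 'bc': ·  [P0 ends]
  n3 'ba': b→4
  n4 'bab': a→5
  n5 'baba': ·  [P1 ends]
  n6 'c': a→12 c→18 d→7  [P6 ends]
  n7 'cd': a→8
  n8 'cda': b→9
  n9 'cdab': b→10
  n10 'cdabb': c→11
  n11 'cdabbc': ·  [P2 ends]
  n12 'ca': c→13
  n13 'cac': ·  [P3 ends]
  n14 'd': b→15
  n15 'db': d→16
  n16 'dbd': c→17
  n17 'dbdc': ·  [P4 ends]
  n18 'cc': a→19
  n19 'cca': b→20
  n20 'ccab': c→21
  n21 'ccabc': b→22
  n22 'ccabcb': ·  [P5 ends]

BFS fail/out derivation:
  n1('b'): parent n0 fail=0; on 'b' 0 → fail=0;  out ∅∪∅=∅
  n6('c'): parent n0 fail=0; on 'c' 0 → fail=0;  out {6}∪∅={6}
  n14('d'): parent n0 fail=0; on 'd' 0 → fail=0;  out ∅∪∅=∅
  n2('bc'): parent n1 fail=0; on 'c' 0 → fail=6;  out {0}∪{6}={0,6}
  n3('ba'): parent n1 fail=0; on 'a' 0 → fail=0;  out ∅∪∅=∅
  n7('cd'): parent n6 fail=0; on 'd' 0 → fail=14;  out ∅∪∅=∅
  n12('ca'): parent n6 fail=0; on 'a' 0 → fail=0;  out ∅∪∅=∅
  n15('db'): parent n14 fail=0; on 'b' 0 → fail=1;  out ∅∪∅=∅
  n18('cc'): parent n6 fail=0; on 'c' 0 → fail=6;  out ∅∪{6}={6}
  n4('bab'): parent n3 fail=0; on 'b' 0 → fail=1;  out ∅∪∅=∅
  n8('cda'): parent n7 fail=14; on 'a' 14→0 → fail=0;  out ∅∪∅=∅
  n13('cac'): parent n12 fail=0; on 'c' 0 → fail=6;  out {3}∪{6}={3,6}
  n16('dbd'): parent n15 fail=1; on 'd' 1→0 → fail=14;  out ∅∪∅=∅
  n19('cca'): parent n18 fail=6; on 'a' 6 → fail=12;  out ∅∪∅=∅
  n5('baba'): parent n4 fail=1; on 'a' 1 → fail=3;  out {1}∪∅={1}
  n9('cdab'): parent n8 fail=0; on 'b' 0 → fail=1;  out ∅∪∅=∅
  n17('dbdc'): parent n16 fail=14; on 'c' 14→0 → fail=6;  out {4}∪{6}={4,6}
  n20('ccab'): parent n19 fail=12; on 'b' 12→0 → fail=1;  out ∅∪∅=∅
  n10('cdabb'): parent n9 fail=1; on 'b' 1→0 → fail=1;  out ∅∪∅=∅
  n21('ccabc'): parent n20 fail=1; on 'c' 1 → fail=2;  out ∅∪{0,6}={0,6}
  n11('cdabbc'): parent n10 fail=1; on 'c' 1 → fail=2;  out {2}∪{0,6}={0,2,6}
  n22('ccabcb'): parent n21 fail=2; on 'b' 2→6→0 → fail=1;  out {5}∪∅={5}

Scan:
i=0 'd': node 0→14
i=1 'b': node 14→15
i=2 'd': node 15→16
i=3 'c': node 16→17  ** P4@[0:3],P6@[3:3]
i=4 'b': node 17→1 ·f
i=5 'a': node 1→3
i=6 'b': node 3→4
i=7 'a': node 4→5  ** P1@[4:7]
i=8 'd': node 5→14 ·f
i=9 'c': node 14→6 ·f  ** P6@[9:9]
i=10 'c': node 6→18  ** P6@[10:10]
i=11 'a': node 18→19
i=12 'b': node 19→20
i=13 'c': node 20→21  ** P0@[12:13],P6@[13:13]
i=14 'b': node 21→22  ** P5@[9:14]
i=15 'c': node 22→2 ·f  ** P0@[14:15],P6@[15:15]
i=16 'd': node 2→7 ·f
i=17 'b': node 7→15 ·f
i=18 'd': node 15→16
i=19 'c': node 16→17  ** P4@[16:19],P6@[19:19]
i=20 'c': node 17→18 ·f  ** P6@[20:20]
i=21 'd': node 18→7 ·f
i=22 'a': node 7→8
i=23 'b': node 8→9
i=24 'b': node 9→10
i=25 'c': node 10→11  ** P0@[24:25],P2@[20:25],P6@[25:25]
i=26 'b': node 11→1 ·f
i=27 'c': node 1→2  ** P0@[26:27],P6@[27:27]
i=28 'd': node 2→7 ·f

Result: [[3,4],[3,6],[7,1],[9,6],[10,6],[13,0],[13,6],[14,5],[15,0],[15,6],[19,4],[19,6],[20,6],[25,0],[25,2],[25,6],[27,0],[27,6]]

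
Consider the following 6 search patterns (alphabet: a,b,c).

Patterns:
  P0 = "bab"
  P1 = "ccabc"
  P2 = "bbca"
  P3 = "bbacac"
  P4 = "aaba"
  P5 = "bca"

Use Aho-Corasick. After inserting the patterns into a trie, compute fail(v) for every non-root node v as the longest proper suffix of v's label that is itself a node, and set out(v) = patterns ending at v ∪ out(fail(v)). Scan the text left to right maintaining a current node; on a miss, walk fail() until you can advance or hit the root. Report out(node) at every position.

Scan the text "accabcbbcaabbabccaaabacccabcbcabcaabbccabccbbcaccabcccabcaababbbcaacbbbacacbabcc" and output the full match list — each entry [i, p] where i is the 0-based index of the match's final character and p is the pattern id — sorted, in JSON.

Construct AC machine:
Trie nodes:
  n0 'ε': a→16 b→1 c→4
  n1 'b': a→2 b→9 c→20
  n2 'ba': b→3
  n3 'bab': ·  [P0 ends]
  n4 'c': c→5
  n5 'cc': a→6
  n6 'cca': b→7
  n7 'ccab': c→8
  n8 'ccabc': ·  [P1 ends]
  n9 'bb': a→12 c→10
  n10 'bbc': a→11
  n11 'bbca': ·  [P2 ends]
  n12 'bba': c→13
  n13 'bbac': a→14
  n14 'bbaca': c→15
  n15 'bbacac': ·  [P3 ends]
  n16 'a': a→17
  n17 'aa': b→18
  n18 'aab': a→19
  n19 'aaba': ·  [P4 ends]
  n20 'bc': a→21
  n21 'bca': ·  [P5 ends]

BFS fail/out derivation:
  fail(1) 'b': from fail(0)=0 chase 'b': 0 ⇒ 0;  out=∅∪out(0)=∅
  fail(4) 'c': from fail(0)=0 chase 'c': 0 ⇒ 0;  out=∅∪out(0)=∅
  fail(16) 'a': from fail(0)=0 chase 'a': 0 ⇒ 0;  out=∅∪out(0)=∅
  fail(2) 'ba': from fail(1)=0 chase 'a': 0 ⇒ 16;  out=∅∪out(16)=∅
  fail(5) 'cc': from fail(4)=0 chase 'c': 0 ⇒ 4;  out=∅∪out(4)=∅
  fail(9) 'bb': from fail(1)=0 chase 'b': 0 ⇒ 1;  out=∅∪out(1)=∅
  fail(17) 'aa': from fail(16)=0 chase 'a': 0 ⇒ 16;  out=∅∪out(16)=∅
  fail(20) 'bc': from fail(1)=0 chase 'c': 0 ⇒ 4;  out=∅∪out(4)=∅
  fail(3) 'bab': from fail(2)=16 chase 'b': 16→0 ⇒ 1;  out={0}∪out(1)={0}
  fail(6) 'cca': from fail(5)=4 chase 'a': 4→0 ⇒ 16;  out=∅∪out(16)=∅
  fail(10) 'bbc': from fail(9)=1 chase 'c': 1 ⇒ 20;  out=∅∪out(20)=∅
  fail(12) 'bba': from fail(9)=1 chase 'a': 1 ⇒ 2;  out=∅∪out(2)=∅
  fail(18) 'aab': from fail(17)=16 chase 'b': 16→0 ⇒ 1;  out=∅∪out(1)=∅
  fail(21) 'bca': from fail(20)=4 chase 'a': 4→0 ⇒ 16;  out={5}∪out(16)={5}
  fail(7) 'ccab': from fail(6)=16 chase 'b': 16→0 ⇒ 1;  out=∅∪out(1)=∅
  fail(11) 'bbca': from fail(10)=20 chase 'a': 20 ⇒ 21;  out={2}∪out(21)={2,5}
  fail(13) 'bbac': from fail(12)=2 chase 'c': 2→16→0 ⇒ 4;  out=∅∪out(4)=∅
  fail(19) 'aaba': from fail(18)=1 chase 'a': 1 ⇒ 2;  out={4}∪out(2)={4}
  fail(8) 'ccabc': from fail(7)=1 chase 'c': 1 ⇒ 20;  out={1}∪out(20)={1}
  fail(14) 'bbaca': from fail(13)=4 chase 'a': 4→0 ⇒ 16;  out=∅∪out(16)=∅
  fail(15) 'bbacac': from fail(14)=16 chase 'c': 16→0 ⇒ 4;  out={3}∪out(4)={3}

Scan:
i=0 'a': node 0→16
i=1 'c': node 16→4 (fail-walked)
i=2 'c': node 4→5
i=3 'a': node 5→6
i=4 'b': node 6→7
i=5 'c': node 7→8  ** P1@[1:5]
i=6 'b': node 8→1 (fail-walked)
i=7 'b': node 1→9
i=8 'c': node 9→10
i=9 'a': node 10→11  ** P2@[6:9],P5@[7:9]
i=10 'a': node 11→17 (fail-walked)
i=11 'b': node 17→18
i=12 'b': node 18→9 (fail-walked)
i=13 'a': node 9→12
i=14 'b': node 12→3 (fail-walked)  ** P0@[12:14]
i=15 'c': node 3→20 (fail-walked)
i=16 'c': node 20→5 (fail-walked)
i=17 'a': node 5→6
i=18 'a': node 6→17 (fail-walked)
i=19 'a': node 17→17 (fail-walked)
i=20 'b': node 17→18
i=21 'a': node 18→19  ** P4@[18:21]
i=22 'c': node 19→4 (fail-walked)
i=23 'c': node 4→5
i=24 'c': node 5→5 (fail-walked)
i=25 'a': node 5→6
i=26 'b': node 6→7
i=27 'c': node 7→8  ** P1@[23:27]
i=28 'b': node 8→1 (fail-walked)
i=29 'c': node 1→20
i=30 'a': node 20→21  ** P5@[28:30]
i=31 'b': node 21→1 (fail-walked)
i=32 'c': node 1→20
i=33 'a': node 20→21  ** P5@[31:33]
i=34 'a': node 21→17 (fail-walked)
i=35 'b': node 17→18
i=36 'b': node 18→9 (fail-walked)
i=37 'c': node 9→10
i=38 'c': node 10→5 (fail-walked)
i=39 'a': node 5→6
i=40 'b': node 6→7
i=41 'c': node 7→8  ** P1@[37:41]
i=42 'c': node 8→5 (fail-walked)
i=43 'b': node 5→1 (fail-walked)
i=44 'b': node 1→9
i=45 'c': node 9→10
i=46 'a': node 10→11  ** P2@[43:46],P5@[44:46]
i=47 'c': node 11→4 (fail-walked)
i=48 'c': node 4→5
i=49 'a': node 5→6
i=50 'b': node 6→7
i=51 'c': node 7→8  ** P1@[47:51]
i=52 'c': node 8→5 (fail-walked)
i=53 'c': node 5→5 (fail-walked)
i=54 'a': node 5→6
i=55 'b': node 6→7
i=56 'c': node 7→8  ** P1@[52:56]
i=57 'a': node 8→21 (fail-walked)  ** P5@[55:57]
i=58 'a': node 21→17 (fail-walked)
i=59 'b': node 17→18
i=60 'a': node 18→19  ** P4@[57:60]
i=61 'b': node 19→3 (fail-walked)  ** P0@[59:61]
i=62 'b': node 3→9 (fail-walked)
i=63 'b': node 9→9 (fail-walked)
i=64 'c': node 9→10
i=65 'a': node 10→11  ** P2@[62:65],P5@[63:65]
i=66 'a': node 11→17 (fail-walked)
i=67 'c': node 17→4 (fail-walked)
i=68 'b': node 4→1 (fail-walked)
i=69 'b': node 1→9
i=70 'b': node 9→9 (fail-walked)
i=71 'a': node 9→12
i=72 'c': node 12→13
i=73 'a': node 13→14
i=74 'c': node 14→15  ** P3@[69:74]
i=75 'b': node 15→1 (fail-walked)
i=76 'a': node 1→2
i=77 'b': node 2→3  ** P0@[75:77]
i=78 'c': node 3→20 (fail-walked)
i=79 'c': node 20→5 (fail-walked)

All matches (sorted): [[5,1],[9,2],[9,5],[14,0],[21,4],[27,1],[30,5],[33,5],[41,1],[46,2],[46,5],[51,1],[56,1],[57,5],[60,4],[61,0],[65,2],[65,5],[74,3],[77,0]]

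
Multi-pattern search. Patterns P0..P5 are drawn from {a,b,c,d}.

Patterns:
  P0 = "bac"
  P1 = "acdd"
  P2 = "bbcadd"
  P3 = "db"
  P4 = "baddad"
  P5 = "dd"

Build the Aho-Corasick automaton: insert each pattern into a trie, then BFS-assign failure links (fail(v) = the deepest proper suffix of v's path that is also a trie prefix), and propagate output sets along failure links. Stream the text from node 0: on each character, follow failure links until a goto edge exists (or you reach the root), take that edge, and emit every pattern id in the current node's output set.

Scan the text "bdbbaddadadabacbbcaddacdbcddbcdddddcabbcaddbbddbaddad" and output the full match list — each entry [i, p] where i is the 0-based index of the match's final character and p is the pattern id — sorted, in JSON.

Build:
Trie nodes:
  n0 'ε': a→4 b→1 d→13
  n1 'b': a→2 b→8
  n2 'ba': c→3 d→15
  n3 'bac': ·  [P0 ends]
  n4 'a': c→5
  n5 'ac': d→6
  n6 'acd': d→7
  n7 'acdd': ·  [P1 ends]
  n8 'bb': c→9
  n9 'bbc': a→10
  n10 'bbca': d→11
  n11 'bbcad': d→12
  n12 'bbcadd': ·  [P2 ends]
  n13 'd': b→14 d→19
  n14 'db': ·  [P3 ends]
  n15 'bad': d→16
  n16 'badd': a→17
  n17 'badda': d→18
  n18 'baddad': ·  [P4 ends]
  n19 'dd': ·  [P5 ends]

Failure links (BFS by depth):
  fail(1) 'b': from fail(0)=0 chase 'b': 0 ⇒ 0;  out=∅∪out(0)=∅
  fail(4) 'a': from fail(0)=0 chase 'a': 0 ⇒ 0;  out=∅∪out(0)=∅
  fail(13) 'd': from fail(0)=0 chase 'd': 0 ⇒ 0;  out=∅∪out(0)=∅
  fail(2) 'ba': from fail(1)=0 chase 'a': 0 ⇒ 4;  out=∅∪out(4)=∅
  fail(5) 'ac': from fail(4)=0 chase 'c': 0 ⇒ 0;  out=∅∪out(0)=∅
  fail(8) 'bb': from fail(1)=0 chase 'b': 0 ⇒ 1;  out=∅∪out(1)=∅
  fail(14) 'db': from fail(13)=0 chase 'b': 0 ⇒ 1;  out={3}∪out(1)={3}
  fail(19) 'dd': from fail(13)=0 chase 'd': 0 ⇒ 13;  out={5}∪out(13)={5}
  fail(3) 'bac': from fail(2)=4 chase 'c': 4 ⇒ 5;  out={0}∪out(5)={0}
  fail(6) 'acd': from fail(5)=0 chase 'd': 0 ⇒ 13;  out=∅∪out(13)=∅
  fail(9) 'bbc': from fail(8)=1 chase 'c': 1→0 ⇒ 0;  out=∅∪out(0)=∅
  fail(15) 'bad': from fail(2)=4 chase 'd': 4→0 ⇒ 13;  out=∅∪out(13)=∅
  fail(7) 'acdd': from fail(6)=13 chase 'd': 13 ⇒ 19;  out={1}∪out(19)={1,5}
  fail(10) 'bbca': from fail(9)=0 chase 'a': 0 ⇒ 4;  out=∅∪out(4)=∅
  fail(16) 'badd': from fail(15)=13 chase 'd': 13 ⇒ 19;  out=∅∪out(19)={5}
  fail(11) 'bbcad': from fail(10)=4 chase 'd': 4→0 ⇒ 13;  out=∅∪out(13)=∅
  fail(17) 'badda': from fail(16)=19 chase 'a': 19→13→0 ⇒ 4;  out=∅∪out(4)=∅
  fail(12) 'bbcadd': from fail(11)=13 chase 'd': 13 ⇒ 19;  out={2}∪out(19)={2,5}
  fail(18) 'baddad': from fail(17)=4 chase 'd': 4→0 ⇒ 13;  out={4}∪out(13)={4}

Run:
pos 0 'b': at 1
pos 1 'd': at 13 (via fail)
pos 2 'b': at 14  emit P3@[1:2]
pos 3 'b': at 8 (via fail)
pos 4 'a': at 2 (via fail)
pos 5 'd': at 15
pos 6 'd': at 16  emit P5@[5:6]
pos 7 'a': at 17
pos 8 'd': at 18  emit P4@[3:8]
pos 9 'a': at 4 (via fail)
pos 10 'd': at 13 (via fail)
pos 11 'a': at 4 (via fail)
pos 12 'b': at 1 (via fail)
pos 13 'a': at 2
pos 14 'c': at 3  emit P0@[12:14]
pos 15 'b': at 1 (via fail)
pos 16 'b': at 8
pos 17 'c': at 9
pos 18 'a': at 10
pos 19 'd': at 11
pos 20 'd': at 12  emit P2@[15:20],P5@[19:20]
pos 21 'a': at 4 (via fail)
pos 22 'c': at 5
pos 23 'd': at 6
pos 24 'b': at 14 (via fail)  emit P3@[23:24]
pos 25 'c': at 0 (via fail)
pos 26 'd': at 13
pos 27 'd': at 19  emit P5@[26:27]
pos 28 'b': at 14 (via fail)  emit P3@[27:28]
pos 29 'c': at 0 (via fail)
pos 30 'd': at 13
pos 31 'd': at 19  emit P5@[30:31]
pos 32 'd': at 19 (via fail)  emit P5@[31:32]
pos 33 'd': at 19 (via fail)  emit P5@[32:33]
pos 34 'd': at 19 (via fail)  emit P5@[33:34]
pos 35 'c': at 0 (via fail)
pos 36 'a': at 4
pos 37 'b': at 1 (via fail)
pos 38 'b': at 8
pos 39 'c': at 9
pos 40 'a': at 10
pos 41 'd': at 11
pos 42 'd': at 12  emit P2@[37:42],P5@[41:42]
pos 43 'b': at 14 (via fail)  emit P3@[42:43]
pos 44 'b': at 8 (via fail)
pos 45 'd': at 13 (via fail)
pos 46 'd': at 19  emit P5@[45:46]
pos 47 'b': at 14 (via fail)  emit P3@[46:47]
pos 48 'a': at 2 (via fail)
pos 49 'd': at 15
pos 50 'd': at 16  emit P5@[49:50]
pos 51 'a': at 17
pos 52 'd': at 18  emit P4@[47:52]

Matches: [[2,3],[6,5],[8,4],[14,0],[20,2],[20,5],[24,3],[27,5],[28,3],[31,5],[32,5],[33,5],[34,5],[42,2],[42,5],[43,3],[46,5],[47,3],[50,5],[52,4]]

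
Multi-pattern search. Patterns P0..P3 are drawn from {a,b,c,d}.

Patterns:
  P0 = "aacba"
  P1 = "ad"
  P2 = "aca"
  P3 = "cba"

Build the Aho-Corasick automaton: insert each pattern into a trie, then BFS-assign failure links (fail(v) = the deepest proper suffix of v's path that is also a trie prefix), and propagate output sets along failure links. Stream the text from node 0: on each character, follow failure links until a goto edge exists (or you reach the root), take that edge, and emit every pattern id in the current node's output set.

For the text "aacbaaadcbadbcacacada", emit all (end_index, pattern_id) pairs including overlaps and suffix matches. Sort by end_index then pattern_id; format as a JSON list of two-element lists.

Build:
Trie nodes:
  n0 'ε': a→1 c→9
  n1 'a': a→2 c→7 d→6
  n2 'aa': c→3
  n3 'aac': b→4
  n4 'aacb': a→5
  n5 'aacba': ·  ←P0
  n6 'ad': ·  ←P1
  n7 'ac': a→8
  n8 'aca': ·  ←P2
  n9 'c': b→10
  n10 'cb': a→11
  n11 'cba': ·  ←P3

BFS fail/out derivation:
  n1('a'): parent n0 fail=0; on 'a' 0 → fail=0;  out ∅∪∅=∅
  n9('c'): parent n0 fail=0; on 'c' 0 → fail=0;  out ∅∪∅=∅
  n2('aa'): parent n1 fail=0; on 'a' 0 → fail=1;  out ∅∪∅=∅
  n6('ad'): parent n1 fail=0; on 'd' 0 → fail=0;  out {1}∪∅={1}
  n7('ac'): parent n1 fail=0; on 'c' 0 → fail=9;  out ∅∪∅=∅
  n10('cb'): parent n9 fail=0; on 'b' 0 → fail=0;  out ∅∪∅=∅
  n3('aac'): parent n2 fail=1; on 'c' 1 → fail=7;  out ∅∪∅=∅
  n8('aca'): parent n7 fail=9; on 'a' 9→0 → fail=1;  out {2}∪∅={2}
  n11('cba'): parent n10 fail=0; on 'a' 0 → fail=1;  out {3}∪∅={3}
  n4('aacb'): parent n3 fail=7; on 'b' 7→9 → fail=10;  out ∅∪∅=∅
  n5('aacba'): parent n4 fail=10; on 'a' 10 → fail=11;  out {0}∪{3}={0,3}

Run:
pos 0 'a': at 1
pos 1 'a': at 2
pos 2 'c': at 3
pos 3 'b': at 4
pos 4 'a': at 5  ** P0@[0:4],P3@[2:4]
pos 5 'a': at 2 ·f
pos 6 'a': at 2 ·f
pos 7 'd': at 6 ·f  ** P1@[6:7]
pos 8 'c': at 9 ·f
pos 9 'b': at 10
pos 10 'a': at 11  ** P3@[8:10]
pos 11 'd': at 6 ·f  ** P1@[10:11]
pos 12 'b': at 0 ·f
pos 13 'c': at 9
pos 14 'a': at 1 ·f
pos 15 'c': at 7
pos 16 'a': at 8  ** P2@[14:16]
pos 17 'c': at 7 ·f
pos 18 'a': at 8  ** P2@[16:18]
pos 19 'd': at 6 ·f  ** P1@[18:19]
pos 20 'a': at 1 ·f

Result: [[4,0],[4,3],[7,1],[10,3],[11,1],[16,2],[18,2],[19,1]]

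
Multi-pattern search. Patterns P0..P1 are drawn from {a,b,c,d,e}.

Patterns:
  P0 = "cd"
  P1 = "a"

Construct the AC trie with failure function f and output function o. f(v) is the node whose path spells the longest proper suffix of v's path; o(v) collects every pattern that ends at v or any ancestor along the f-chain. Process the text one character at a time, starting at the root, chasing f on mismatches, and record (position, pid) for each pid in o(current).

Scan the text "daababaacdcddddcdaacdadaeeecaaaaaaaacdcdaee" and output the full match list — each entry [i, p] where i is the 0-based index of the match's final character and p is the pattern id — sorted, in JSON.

Build automaton:
Trie nodes:
  0='ε' goto a→3 c→1
  1='c' goto d→2
  2='cd' goto ·  ←P0
  3='a' goto ·  ←P1

BFS fail/out derivation:
  fail(1) 'c': from fail(0)=0 chase 'c': 0 ⇒ 0;  out=∅∪out(0)=∅
  fail(3) 'a': from fail(0)=0 chase 'a': 0 ⇒ 0;  out={1}∪out(0)={1}
  fail(2) 'cd': from fail(1)=0 chase 'd': 0 ⇒ 0;  out={0}∪out(0)={0}

Run:
[0] read 'd'  n0⇒n0
[1] read 'a'  n0⇒n3  → match P1@[1:1]
[2] read 'a'  n3⇒n3 (fail-walked)  → match P1@[2:2]
[3] read 'b'  n3⇒n0 (fail-walked)
[4] read 'a'  n0⇒n3  → match P1@[4:4]
[5] read 'b'  n3⇒n0 (fail-walked)
[6] read 'a'  n0⇒n3  → match P1@[6:6]
[7] read 'a'  n3⇒n3 (fail-walked)  → match P1@[7:7]
[8] read 'c'  n3⇒n1 (fail-walked)
[9] read 'd'  n1⇒n2  → match P0@[8:9]
[10] read 'c'  n2⇒n1 (fail-walked)
[11] read 'd'  n1⇒n2  → match P0@[10:11]
[12] read 'd'  n2⇒n0 (fail-walked)
[13] read 'd'  n0⇒n0
[14] read 'd'  n0⇒n0
[15] read 'c'  n0⇒n1
[16] read 'd'  n1⇒n2  → match P0@[15:16]
[17] read 'a'  n2⇒n3 (fail-walked)  → match P1@[17:17]
[18] read 'a'  n3⇒n3 (fail-walked)  → match P1@[18:18]
[19] read 'c'  n3⇒n1 (fail-walked)
[20] read 'd'  n1⇒n2  → match P0@[19:20]
[21] read 'a'  n2⇒n3 (fail-walked)  → match P1@[21:21]
[22] read 'd'  n3⇒n0 (fail-walked)
[23] read 'a'  n0⇒n3  → match P1@[23:23]
[24] read 'e'  n3⇒n0 (fail-walked)
[25] read 'e'  n0⇒n0
[26] read 'e'  n0⇒n0
[27] read 'c'  n0⇒n1
[28] read 'a'  n1⇒n3 (fail-walked)  → match P1@[28:28]
[29] read 'a'  n3⇒n3 (fail-walked)  → match P1@[29:29]
[30] read 'a'  n3⇒n3 (fail-walked)  → match P1@[30:30]
[31] read 'a'  n3⇒n3 (fail-walked)  → match P1@[31:31]
[32] read 'a'  n3⇒n3 (fail-walked)  → match P1@[32:32]
[33] read 'a'  n3⇒n3 (fail-walked)  → match P1@[33:33]
[34] read 'a'  n3⇒n3 (fail-walked)  → match P1@[34:34]
[35] read 'a'  n3⇒n3 (fail-walked)  → match P1@[35:35]
[36] read 'c'  n3⇒n1 (fail-walked)
[37] read 'd'  n1⇒n2  → match P0@[36:37]
[38] read 'c'  n2⇒n1 (fail-walked)
[39] read 'd'  n1⇒n2  → match P0@[38:39]
[40] read 'a'  n2⇒n3 (fail-walked)  → match P1@[40:40]
[41] read 'e'  n3⇒n0 (fail-walked)
[42] read 'e'  n0⇒n0

Result: [[1,1],[2,1],[4,1],[6,1],[7,1],[9,0],[11,0],[16,0],[17,1],[18,1],[20,0],[21,1],[23,1],[28,1],[29,1],[30,1],[31,1],[32,1],[33,1],[34,1],[35,1],[37,0],[39,0],[40,1]]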